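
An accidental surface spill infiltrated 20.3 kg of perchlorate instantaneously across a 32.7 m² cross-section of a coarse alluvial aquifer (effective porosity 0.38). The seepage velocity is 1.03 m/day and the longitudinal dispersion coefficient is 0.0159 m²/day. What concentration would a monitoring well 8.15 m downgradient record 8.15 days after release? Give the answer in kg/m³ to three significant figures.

1.14 kg/m³

For an instantaneous plane source, C(x,t) = M/(n_e·A·√(4πDt)) · exp(−(x−vt)²/(4Dt)), with n_e·A the pore (flow) area.
Plume center vt = 1.03 × 8.15 = 8.3945 m, so the well at 8.15 m is 0.2445 m upgradient of the peak.
√(4πDt) = 1.276 m, giving peak height M/(n_e·A·√(4πDt)) = 20.3/(0.38 × 32.7 × 1.276) = 1.280 kg/m³.
(x−vt)²/(4Dt) = (-0.2445)²/(4 × 0.0159 × 8.15) = 0.1153; exp(−0.1153) = 0.8911.
C = 1.280 × 0.8911 = 1.14 kg/m³.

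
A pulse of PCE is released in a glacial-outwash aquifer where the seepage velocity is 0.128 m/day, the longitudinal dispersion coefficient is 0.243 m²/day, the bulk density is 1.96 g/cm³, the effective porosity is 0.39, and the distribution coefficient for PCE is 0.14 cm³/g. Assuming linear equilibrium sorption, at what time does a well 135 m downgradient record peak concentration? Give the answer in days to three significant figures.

1770 days

Retardation factor R = 1 + ρ_b·K_d/n = 1 + 1.96 × 0.14/0.39 = 1.704.
Sorption retards both mechanisms: v_R = v/R = 0.07512 m/day, D_R = D/R = 0.1426 m²/day.
Peak time from v_R²t² + 2D_R t − x² = 0: t = (√(D_R² + v_R²x²) − D_R)/v_R².
√(D_R² + v_R²x²) = √(0.1426² + 0.07512² × 135²) = 10.14; v_R² = 0.005643.
t = (10.14 − 0.1426)/0.005643 = 1770 days.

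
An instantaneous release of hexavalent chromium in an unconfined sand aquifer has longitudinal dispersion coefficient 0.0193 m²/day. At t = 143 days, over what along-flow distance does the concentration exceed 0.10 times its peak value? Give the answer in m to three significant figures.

The plume is Gaussian with σ = √(2Dt) = √(2 × 0.0193 × 143) = 2.349 m.
C/C_peak = exp(−Δx²/(2σ²)) = 0.10 ⇒ Δx = σ·√(−2 ln 0.10) = 2.349 × 2.146 = 5.041 m.
Width = 2Δx = 10.1 m.

10.1 m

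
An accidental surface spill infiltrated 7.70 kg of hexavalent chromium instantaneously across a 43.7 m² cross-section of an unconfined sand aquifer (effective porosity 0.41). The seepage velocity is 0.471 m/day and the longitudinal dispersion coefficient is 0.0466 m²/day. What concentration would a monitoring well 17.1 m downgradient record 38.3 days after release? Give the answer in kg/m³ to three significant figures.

0.0802 kg/m³

For an instantaneous plane source, C(x,t) = M/(n_e·A·√(4πDt)) · exp(−(x−vt)²/(4Dt)), with n_e·A the pore (flow) area.
Plume center vt = 0.471 × 38.3 = 18.0393 m, so the well at 17.1 m is 0.9393 m upgradient of the peak.
√(4πDt) = 4.736 m, giving peak height M/(n_e·A·√(4πDt)) = 7.70/(0.41 × 43.7 × 4.736) = 0.09074 kg/m³.
(x−vt)²/(4Dt) = (-0.9393)²/(4 × 0.0466 × 38.3) = 0.1236; exp(−0.1236) = 0.8837.
C = 0.09074 × 0.8837 = 0.0802 kg/m³.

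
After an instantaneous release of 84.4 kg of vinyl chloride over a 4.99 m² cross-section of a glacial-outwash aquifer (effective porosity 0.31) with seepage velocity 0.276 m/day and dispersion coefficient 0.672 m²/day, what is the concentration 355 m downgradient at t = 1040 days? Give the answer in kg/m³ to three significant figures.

For an instantaneous plane source, C(x,t) = M/(n_e·A·√(4πDt)) · exp(−(x−vt)²/(4Dt)), with n_e·A the pore (flow) area.
Plume center vt = 0.276 × 1040 = 287.04 m, so the well at 355 m is 67.96 m downgradient of the peak.
√(4πDt) = 93.71 m, giving peak height M/(n_e·A·√(4πDt)) = 84.4/(0.31 × 4.99 × 93.71) = 0.5822 kg/m³.
(x−vt)²/(4Dt) = (67.96)²/(4 × 0.672 × 1040) = 1.652; exp(−1.652) = 0.1917.
C = 0.5822 × 0.1917 = 0.112 kg/m³.

0.112 kg/m³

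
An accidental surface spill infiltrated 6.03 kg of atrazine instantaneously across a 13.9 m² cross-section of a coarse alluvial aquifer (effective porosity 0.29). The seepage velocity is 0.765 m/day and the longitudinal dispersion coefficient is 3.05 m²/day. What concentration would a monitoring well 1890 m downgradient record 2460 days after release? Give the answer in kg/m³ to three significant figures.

For an instantaneous plane source, C(x,t) = M/(n_e·A·√(4πDt)) · exp(−(x−vt)²/(4Dt)), with n_e·A the pore (flow) area.
Plume center vt = 0.765 × 2460 = 1881.9 m, so the well at 1890 m is 8.1 m downgradient of the peak.
√(4πDt) = 307.1 m, giving peak height M/(n_e·A·√(4πDt)) = 6.03/(0.29 × 13.9 × 307.1) = 0.004871 kg/m³.
(x−vt)²/(4Dt) = (8.1)²/(4 × 3.05 × 2460) = 0.002186; exp(−0.002186) = 0.9978.
C = 0.004871 × 0.9978 = 0.00486 kg/m³.

0.00486 kg/m³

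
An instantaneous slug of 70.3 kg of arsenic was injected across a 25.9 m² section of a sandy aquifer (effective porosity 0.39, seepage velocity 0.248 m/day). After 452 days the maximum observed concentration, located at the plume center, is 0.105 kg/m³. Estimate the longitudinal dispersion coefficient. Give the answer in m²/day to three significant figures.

0.773 m²/day

At the plume center C_max = M/(n_e·A·√(4πDt)), so D = M²/(4πt·(n_e·A·C_max)²).
n_e·A·C_max = 0.39 × 25.9 × 0.105 = 1.061 kg/m.
D = 70.3²/(4π × 452 × 1.061²) = 0.773 m²/day.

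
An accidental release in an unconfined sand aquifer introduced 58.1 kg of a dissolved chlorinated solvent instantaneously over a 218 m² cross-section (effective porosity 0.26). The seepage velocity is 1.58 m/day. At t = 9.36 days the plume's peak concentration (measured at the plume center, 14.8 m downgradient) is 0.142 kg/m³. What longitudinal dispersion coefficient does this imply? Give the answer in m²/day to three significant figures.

At the plume center C_max = M/(n_e·A·√(4πDt)), so D = M²/(4πt·(n_e·A·C_max)²).
n_e·A·C_max = 0.26 × 218 × 0.142 = 8.049 kg/m.
D = 58.1²/(4π × 9.36 × 8.049²) = 0.443 m²/day.

0.443 m²/day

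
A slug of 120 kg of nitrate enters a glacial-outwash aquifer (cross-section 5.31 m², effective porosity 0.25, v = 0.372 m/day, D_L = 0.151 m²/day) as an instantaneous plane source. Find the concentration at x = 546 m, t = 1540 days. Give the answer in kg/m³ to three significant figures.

For an instantaneous plane source, C(x,t) = M/(n_e·A·√(4πDt)) · exp(−(x−vt)²/(4Dt)), with n_e·A the pore (flow) area.
Plume center vt = 0.372 × 1540 = 572.88 m, so the well at 546 m is 26.88 m upgradient of the peak.
√(4πDt) = 54.06 m, giving peak height M/(n_e·A·√(4πDt)) = 120/(0.25 × 5.31 × 54.06) = 1.672 kg/m³.
(x−vt)²/(4Dt) = (-26.88)²/(4 × 0.151 × 1540) = 0.7768; exp(−0.7768) = 0.4599.
C = 1.672 × 0.4599 = 0.769 kg/m³.

0.769 kg/m³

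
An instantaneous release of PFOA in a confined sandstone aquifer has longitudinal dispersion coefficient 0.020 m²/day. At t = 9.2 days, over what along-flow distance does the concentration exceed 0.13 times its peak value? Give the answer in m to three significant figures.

The plume is Gaussian with σ = √(2Dt) = √(2 × 0.020 × 9.2) = 0.6066 m.
C/C_peak = exp(−Δx²/(2σ²)) = 0.13 ⇒ Δx = σ·√(−2 ln 0.13) = 0.6066 × 2.020 = 1.225 m.
Width = 2Δx = 2.45 m.

2.45 m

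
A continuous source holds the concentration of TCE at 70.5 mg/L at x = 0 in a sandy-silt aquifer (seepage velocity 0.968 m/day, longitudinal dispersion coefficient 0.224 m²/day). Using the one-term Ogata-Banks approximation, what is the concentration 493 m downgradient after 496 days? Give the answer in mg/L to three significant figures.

For a continuous step input, C/C₀ ≈ ½·erfc((x−vt)/(2√(Dt))).
vt = 0.968 × 496 = 480.128 m and 2√(Dt) = 2√(0.224 × 496) = 21.08 m.
Argument (x−vt)/(2√(Dt)) = (493 − 480.128)/21.08 = 0.6106; ½·erfc(0.6106) = 0.1939.
C = 70.5 × 0.1939 = 13.7 mg/L.

13.7 mg/L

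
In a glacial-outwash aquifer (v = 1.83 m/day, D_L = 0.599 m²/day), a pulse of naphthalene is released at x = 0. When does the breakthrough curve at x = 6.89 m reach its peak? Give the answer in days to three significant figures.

For the 1D instantaneous-source solution, setting ∂C/∂t = 0 at fixed x gives v²t² + 2Dt − x² = 0, so t = (√(D² + v²x²) − D)/v².
√(D² + v²x²) = √(0.599² + 1.83² × 6.89²) = 12.62; v² = 3.3489.
t = (12.62 − 0.599)/3.3489 = 3.59 days (vs. the pure-advection estimate x/v = 3.77 d).

3.59 days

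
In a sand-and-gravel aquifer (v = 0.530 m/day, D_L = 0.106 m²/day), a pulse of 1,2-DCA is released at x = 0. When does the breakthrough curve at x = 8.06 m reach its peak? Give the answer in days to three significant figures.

14.8 days

For the 1D instantaneous-source solution, setting ∂C/∂t = 0 at fixed x gives v²t² + 2Dt − x² = 0, so t = (√(D² + v²x²) − D)/v².
√(D² + v²x²) = √(0.106² + 0.530² × 8.06²) = 4.273; v² = 0.2809.
t = (4.273 − 0.106)/0.2809 = 14.8 days (vs. the pure-advection estimate x/v = 15.2 d).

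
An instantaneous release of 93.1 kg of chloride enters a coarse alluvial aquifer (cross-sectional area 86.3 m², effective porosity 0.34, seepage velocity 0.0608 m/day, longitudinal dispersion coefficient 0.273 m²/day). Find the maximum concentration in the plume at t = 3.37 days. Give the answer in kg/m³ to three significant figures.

The peak of an instantaneous 1D plume sits at x = vt; there the Gaussian factor is 1 and C_max = M/(n_e·A·√(4πDt)), where n_e·A is the pore area the mass is dissolved in.
√(4πDt) = √(4π × 0.273 × 3.37) = 3.400 m, so C_max = 93.1/(0.34 × 86.3 × 3.400) = 0.933 kg/m³.

0.933 kg/m³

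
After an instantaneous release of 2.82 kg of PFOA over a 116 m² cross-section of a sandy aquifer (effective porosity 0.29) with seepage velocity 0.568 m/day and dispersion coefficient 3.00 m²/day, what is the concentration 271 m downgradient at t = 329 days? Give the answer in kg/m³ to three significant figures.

For an instantaneous plane source, C(x,t) = M/(n_e·A·√(4πDt)) · exp(−(x−vt)²/(4Dt)), with n_e·A the pore (flow) area.
Plume center vt = 0.568 × 329 = 186.872 m, so the well at 271 m is 84.128 m downgradient of the peak.
√(4πDt) = 111.4 m, giving peak height M/(n_e·A·√(4πDt)) = 2.82/(0.29 × 116 × 111.4) = 0.0007525 kg/m³.
(x−vt)²/(4Dt) = (84.128)²/(4 × 3.00 × 329) = 1.793; exp(−1.793) = 0.1665.
C = 0.0007525 × 0.1665 = 0.000125 kg/m³.

0.000125 kg/m³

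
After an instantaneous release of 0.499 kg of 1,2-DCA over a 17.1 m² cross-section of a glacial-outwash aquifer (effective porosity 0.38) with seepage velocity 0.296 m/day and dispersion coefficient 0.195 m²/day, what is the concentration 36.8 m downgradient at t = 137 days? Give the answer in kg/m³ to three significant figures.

0.00367 kg/m³

For an instantaneous plane source, C(x,t) = M/(n_e·A·√(4πDt)) · exp(−(x−vt)²/(4Dt)), with n_e·A the pore (flow) area.
Plume center vt = 0.296 × 137 = 40.552 m, so the well at 36.8 m is 3.752 m upgradient of the peak.
√(4πDt) = 18.32 m, giving peak height M/(n_e·A·√(4πDt)) = 0.499/(0.38 × 17.1 × 18.32) = 0.004192 kg/m³.
(x−vt)²/(4Dt) = (-3.752)²/(4 × 0.195 × 137) = 0.1317; exp(−0.1317) = 0.8766.
C = 0.004192 × 0.8766 = 0.00367 kg/m³.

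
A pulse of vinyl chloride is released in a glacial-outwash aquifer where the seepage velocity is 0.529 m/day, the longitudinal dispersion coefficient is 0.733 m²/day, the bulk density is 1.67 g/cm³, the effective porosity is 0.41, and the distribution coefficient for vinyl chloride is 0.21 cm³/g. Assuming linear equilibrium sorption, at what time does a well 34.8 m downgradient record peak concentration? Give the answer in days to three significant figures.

117 days

Retardation factor R = 1 + ρ_b·K_d/n = 1 + 1.67 × 0.21/0.41 = 1.855.
Sorption retards both mechanisms: v_R = v/R = 0.2852 m/day, D_R = D/R = 0.3951 m²/day.
Peak time from v_R²t² + 2D_R t − x² = 0: t = (√(D_R² + v_R²x²) − D_R)/v_R².
√(D_R² + v_R²x²) = √(0.3951² + 0.2852² × 34.8²) = 9.933; v_R² = 0.08134.
t = (9.933 − 0.3951)/0.08134 = 117 days.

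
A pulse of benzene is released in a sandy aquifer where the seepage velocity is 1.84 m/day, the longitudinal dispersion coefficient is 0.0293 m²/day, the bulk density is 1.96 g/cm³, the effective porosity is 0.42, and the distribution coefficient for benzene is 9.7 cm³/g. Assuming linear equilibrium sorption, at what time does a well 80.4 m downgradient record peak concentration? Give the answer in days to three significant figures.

Retardation factor R = 1 + ρ_b·K_d/n = 1 + 1.96 × 9.7/0.42 = 46.27.
Sorption retards both mechanisms: v_R = v/R = 0.03977 m/day, D_R = D/R = 0.0006332 m²/day.
Peak time from v_R²t² + 2D_R t − x² = 0: t = (√(D_R² + v_R²x²) − D_R)/v_R².
√(D_R² + v_R²x²) = √(0.0006332² + 0.03977² × 80.4²) = 3.198; v_R² = 0.001582.
t = (3.198 − 0.0006332)/0.001582 = 2020 days.

2020 days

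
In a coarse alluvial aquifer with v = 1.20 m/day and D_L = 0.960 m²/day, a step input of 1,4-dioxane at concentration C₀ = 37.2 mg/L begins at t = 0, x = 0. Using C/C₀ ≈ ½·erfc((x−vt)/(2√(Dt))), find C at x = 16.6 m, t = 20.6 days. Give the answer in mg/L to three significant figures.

33.5 mg/L

For a continuous step input, C/C₀ ≈ ½·erfc((x−vt)/(2√(Dt))).
vt = 1.20 × 20.6 = 24.72 m and 2√(Dt) = 2√(0.960 × 20.6) = 8.894 m.
Argument (x−vt)/(2√(Dt)) = (16.6 − 24.72)/8.894 = -0.9130; ½·erfc(-0.9130) = 0.9017.
C = 37.2 × 0.9017 = 33.5 mg/L.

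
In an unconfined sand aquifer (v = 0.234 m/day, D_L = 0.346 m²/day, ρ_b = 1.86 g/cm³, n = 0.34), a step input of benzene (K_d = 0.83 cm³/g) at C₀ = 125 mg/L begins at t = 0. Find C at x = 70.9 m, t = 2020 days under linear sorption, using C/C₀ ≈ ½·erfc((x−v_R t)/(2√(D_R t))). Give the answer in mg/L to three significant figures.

102 mg/L

Retardation factor R = 1 + ρ_b·K_d/n = 1 + 1.86 × 0.83/0.34 = 5.541.
Sorption retards both mechanisms: v_R = v/R = 0.04223 m/day, D_R = D/R = 0.06244 m²/day.
v_R·t = 0.04223 × 2020 = 85.3046 m; 2√(D_R t) = 22.46 m; argument = (70.9 − 85.3046)/22.46 = -0.6413.
C = C₀ × ½·erfc(-0.6413) = 125 × 0.8178 = 102 mg/L.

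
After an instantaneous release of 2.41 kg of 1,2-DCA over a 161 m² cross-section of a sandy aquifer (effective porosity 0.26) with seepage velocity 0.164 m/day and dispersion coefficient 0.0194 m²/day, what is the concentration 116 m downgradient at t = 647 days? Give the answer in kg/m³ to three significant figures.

For an instantaneous plane source, C(x,t) = M/(n_e·A·√(4πDt)) · exp(−(x−vt)²/(4Dt)), with n_e·A the pore (flow) area.
Plume center vt = 0.164 × 647 = 106.108 m, so the well at 116 m is 9.892 m downgradient of the peak.
√(4πDt) = 12.56 m, giving peak height M/(n_e·A·√(4πDt)) = 2.41/(0.26 × 161 × 12.56) = 0.004584 kg/m³.
(x−vt)²/(4Dt) = (9.892)²/(4 × 0.0194 × 647) = 1.949; exp(−1.949) = 0.1424.
C = 0.004584 × 0.1424 = 0.000653 kg/m³.

0.000653 kg/m³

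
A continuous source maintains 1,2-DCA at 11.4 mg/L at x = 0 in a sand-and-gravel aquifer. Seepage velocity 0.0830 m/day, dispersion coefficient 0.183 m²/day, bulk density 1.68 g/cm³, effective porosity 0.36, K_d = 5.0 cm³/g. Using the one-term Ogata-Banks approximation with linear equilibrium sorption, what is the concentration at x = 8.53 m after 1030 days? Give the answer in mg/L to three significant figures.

Retardation factor R = 1 + ρ_b·K_d/n = 1 + 1.68 × 5.0/0.36 = 24.33.
Sorption retards both mechanisms: v_R = v/R = 0.003411 m/day, D_R = D/R = 0.007522 m²/day.
v_R·t = 0.003411 × 1030 = 3.51333 m; 2√(D_R t) = 5.567 m; argument = (8.53 − 3.51333)/5.567 = 0.9011.
C = C₀ × ½·erfc(0.9011) = 11.4 × 0.1013 = 1.15 mg/L.

1.15 mg/L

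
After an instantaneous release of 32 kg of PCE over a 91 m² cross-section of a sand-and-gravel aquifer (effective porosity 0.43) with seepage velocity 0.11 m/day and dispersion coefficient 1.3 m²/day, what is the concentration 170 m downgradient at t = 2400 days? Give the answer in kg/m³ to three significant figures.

For an instantaneous plane source, C(x,t) = M/(n_e·A·√(4πDt)) · exp(−(x−vt)²/(4Dt)), with n_e·A the pore (flow) area.
Plume center vt = 0.11 × 2400 = 264 m, so the well at 170 m is 94 m upgradient of the peak.
√(4πDt) = 198.0 m, giving peak height M/(n_e·A·√(4πDt)) = 32/(0.43 × 91 × 198.0) = 0.004130 kg/m³.
(x−vt)²/(4Dt) = (-94)²/(4 × 1.3 × 2400) = 0.7080; exp(−0.7080) = 0.4926.
C = 0.004130 × 0.4926 = 0.00203 kg/m³.

0.00203 kg/m³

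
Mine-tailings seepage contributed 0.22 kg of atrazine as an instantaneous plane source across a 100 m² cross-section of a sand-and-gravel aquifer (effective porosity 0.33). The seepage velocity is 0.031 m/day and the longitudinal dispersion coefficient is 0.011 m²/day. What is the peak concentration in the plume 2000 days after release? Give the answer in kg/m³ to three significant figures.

0.000401 kg/m³

The peak of an instantaneous 1D plume sits at x = vt; there the Gaussian factor is 1 and C_max = M/(n_e·A·√(4πDt)), where n_e·A is the pore area the mass is dissolved in.
√(4πDt) = √(4π × 0.011 × 2000) = 16.63 m, so C_max = 0.22/(0.33 × 100 × 16.63) = 0.000401 kg/m³.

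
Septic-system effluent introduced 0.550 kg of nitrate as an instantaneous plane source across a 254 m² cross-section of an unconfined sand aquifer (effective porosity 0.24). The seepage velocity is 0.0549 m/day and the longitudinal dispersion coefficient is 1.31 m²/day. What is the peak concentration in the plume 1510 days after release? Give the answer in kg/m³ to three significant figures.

The peak of an instantaneous 1D plume sits at x = vt; there the Gaussian factor is 1 and C_max = M/(n_e·A·√(4πDt)), where n_e·A is the pore area the mass is dissolved in.
√(4πDt) = √(4π × 1.31 × 1510) = 157.7 m, so C_max = 0.550/(0.24 × 254 × 157.7) = 5.72e-05 kg/m³.

5.72e-05 kg/m³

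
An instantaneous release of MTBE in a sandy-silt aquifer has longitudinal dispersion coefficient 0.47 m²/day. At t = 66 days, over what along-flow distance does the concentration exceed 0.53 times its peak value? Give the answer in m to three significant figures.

17.8 m

The plume is Gaussian with σ = √(2Dt) = √(2 × 0.47 × 66) = 7.877 m.
C/C_peak = exp(−Δx²/(2σ²)) = 0.53 ⇒ Δx = σ·√(−2 ln 0.53) = 7.877 × 1.127 = 8.877 m.
Width = 2Δx = 17.8 m.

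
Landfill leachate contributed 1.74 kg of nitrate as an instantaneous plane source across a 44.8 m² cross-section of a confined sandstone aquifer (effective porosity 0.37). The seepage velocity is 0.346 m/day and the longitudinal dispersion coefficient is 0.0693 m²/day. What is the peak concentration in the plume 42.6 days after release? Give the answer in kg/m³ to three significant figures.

The peak of an instantaneous 1D plume sits at x = vt; there the Gaussian factor is 1 and C_max = M/(n_e·A·√(4πDt)), where n_e·A is the pore area the mass is dissolved in.
√(4πDt) = √(4π × 0.0693 × 42.6) = 6.091 m, so C_max = 1.74/(0.37 × 44.8 × 6.091) = 0.0172 kg/m³.

0.0172 kg/m³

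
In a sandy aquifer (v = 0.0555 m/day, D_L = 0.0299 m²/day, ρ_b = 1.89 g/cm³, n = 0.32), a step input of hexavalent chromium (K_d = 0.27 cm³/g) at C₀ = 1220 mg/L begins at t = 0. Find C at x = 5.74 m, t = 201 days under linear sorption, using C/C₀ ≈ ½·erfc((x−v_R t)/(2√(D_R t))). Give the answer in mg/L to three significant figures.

Retardation factor R = 1 + ρ_b·K_d/n = 1 + 1.89 × 0.27/0.32 = 2.595.
Sorption retards both mechanisms: v_R = v/R = 0.02139 m/day, D_R = D/R = 0.01152 m²/day.
v_R·t = 0.02139 × 201 = 4.29939 m; 2√(D_R t) = 3.043 m; argument = (5.74 − 4.29939)/3.043 = 0.4734.
C = C₀ × ½·erfc(0.4734) = 1220 × 0.2516 = 307 mg/L.

307 mg/L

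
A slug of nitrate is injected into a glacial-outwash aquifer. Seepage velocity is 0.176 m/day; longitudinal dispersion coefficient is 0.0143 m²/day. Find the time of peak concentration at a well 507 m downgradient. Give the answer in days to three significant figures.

2880 days

For the 1D instantaneous-source solution, setting ∂C/∂t = 0 at fixed x gives v²t² + 2Dt − x² = 0, so t = (√(D² + v²x²) − D)/v².
√(D² + v²x²) = √(0.0143² + 0.176² × 507²) = 89.23; v² = 0.030976.
t = (89.23 − 0.0143)/0.030976 = 2880 days (vs. the pure-advection estimate x/v = 2880 d).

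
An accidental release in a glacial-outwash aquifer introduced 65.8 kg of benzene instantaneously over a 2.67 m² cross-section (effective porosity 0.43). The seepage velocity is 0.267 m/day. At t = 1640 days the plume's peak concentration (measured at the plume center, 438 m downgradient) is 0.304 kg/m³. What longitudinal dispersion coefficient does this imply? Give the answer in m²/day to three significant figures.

1.72 m²/day

At the plume center C_max = M/(n_e·A·√(4πDt)), so D = M²/(4πt·(n_e·A·C_max)²).
n_e·A·C_max = 0.43 × 2.67 × 0.304 = 0.3490 kg/m.
D = 65.8²/(4π × 1640 × 0.3490²) = 1.72 m²/day.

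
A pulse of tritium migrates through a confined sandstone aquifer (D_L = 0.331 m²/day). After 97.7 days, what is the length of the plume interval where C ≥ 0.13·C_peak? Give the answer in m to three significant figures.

32.5 m

The plume is Gaussian with σ = √(2Dt) = √(2 × 0.331 × 97.7) = 8.042 m.
C/C_peak = exp(−Δx²/(2σ²)) = 0.13 ⇒ Δx = σ·√(−2 ln 0.13) = 8.042 × 2.020 = 16.24 m.
Width = 2Δx = 32.5 m.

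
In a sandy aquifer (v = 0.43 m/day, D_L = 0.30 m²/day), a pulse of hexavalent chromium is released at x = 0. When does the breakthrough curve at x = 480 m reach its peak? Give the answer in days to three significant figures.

For the 1D instantaneous-source solution, setting ∂C/∂t = 0 at fixed x gives v²t² + 2Dt − x² = 0, so t = (√(D² + v²x²) − D)/v².
√(D² + v²x²) = √(0.30² + 0.43² × 480²) = 206.4; v² = 0.1849.
t = (206.4 − 0.30)/0.1849 = 1110 days (vs. the pure-advection estimate x/v = 1120 d).

1110 days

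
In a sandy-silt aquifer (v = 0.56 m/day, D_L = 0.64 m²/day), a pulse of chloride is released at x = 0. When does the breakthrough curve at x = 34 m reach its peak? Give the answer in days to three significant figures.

For the 1D instantaneous-source solution, setting ∂C/∂t = 0 at fixed x gives v²t² + 2Dt − x² = 0, so t = (√(D² + v²x²) − D)/v².
√(D² + v²x²) = √(0.64² + 0.56² × 34²) = 19.05; v² = 0.3136.
t = (19.05 − 0.64)/0.3136 = 58.7 days (vs. the pure-advection estimate x/v = 60.7 d).

58.7 days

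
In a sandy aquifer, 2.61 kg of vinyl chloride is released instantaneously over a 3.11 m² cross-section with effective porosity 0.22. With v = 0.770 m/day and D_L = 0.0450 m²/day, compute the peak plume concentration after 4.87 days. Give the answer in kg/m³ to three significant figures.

The peak of an instantaneous 1D plume sits at x = vt; there the Gaussian factor is 1 and C_max = M/(n_e·A·√(4πDt)), where n_e·A is the pore area the mass is dissolved in.
√(4πDt) = √(4π × 0.0450 × 4.87) = 1.659 m, so C_max = 2.61/(0.22 × 3.11 × 1.659) = 2.30 kg/m³.

2.30 kg/m³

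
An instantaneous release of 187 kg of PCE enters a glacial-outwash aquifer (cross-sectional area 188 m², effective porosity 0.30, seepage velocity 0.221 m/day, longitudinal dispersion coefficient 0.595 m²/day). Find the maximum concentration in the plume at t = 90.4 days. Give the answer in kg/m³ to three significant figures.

0.128 kg/m³

The peak of an instantaneous 1D plume sits at x = vt; there the Gaussian factor is 1 and C_max = M/(n_e·A·√(4πDt)), where n_e·A is the pore area the mass is dissolved in.
√(4πDt) = √(4π × 0.595 × 90.4) = 26.00 m, so C_max = 187/(0.30 × 188 × 26.00) = 0.128 kg/m³.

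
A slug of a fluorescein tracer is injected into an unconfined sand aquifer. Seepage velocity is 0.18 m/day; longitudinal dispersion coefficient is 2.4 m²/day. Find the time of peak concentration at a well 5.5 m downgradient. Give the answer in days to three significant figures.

6.05 days

For the 1D instantaneous-source solution, setting ∂C/∂t = 0 at fixed x gives v²t² + 2Dt − x² = 0, so t = (√(D² + v²x²) − D)/v².
√(D² + v²x²) = √(2.4² + 0.18² × 5.5²) = 2.596; v² = 0.0324.
t = (2.596 − 2.4)/0.0324 = 6.05 days (vs. the pure-advection estimate x/v = 30.6 d).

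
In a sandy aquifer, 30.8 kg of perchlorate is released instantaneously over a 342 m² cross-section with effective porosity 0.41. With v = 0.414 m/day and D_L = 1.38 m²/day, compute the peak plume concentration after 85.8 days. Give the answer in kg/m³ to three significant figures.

0.00569 kg/m³

The peak of an instantaneous 1D plume sits at x = vt; there the Gaussian factor is 1 and C_max = M/(n_e·A·√(4πDt)), where n_e·A is the pore area the mass is dissolved in.
√(4πDt) = √(4π × 1.38 × 85.8) = 38.57 m, so C_max = 30.8/(0.41 × 342 × 38.57) = 0.00569 kg/m³.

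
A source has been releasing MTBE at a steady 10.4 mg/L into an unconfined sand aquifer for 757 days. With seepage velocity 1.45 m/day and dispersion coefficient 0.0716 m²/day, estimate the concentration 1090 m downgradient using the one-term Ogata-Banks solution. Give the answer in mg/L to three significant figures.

8.00 mg/L

For a continuous step input, C/C₀ ≈ ½·erfc((x−vt)/(2√(Dt))).
vt = 1.45 × 757 = 1097.65 m and 2√(Dt) = 2√(0.0716 × 757) = 14.72 m.
Argument (x−vt)/(2√(Dt)) = (1090 − 1097.65)/14.72 = -0.5197; ½·erfc(-0.5197) = 0.7688.
C = 10.4 × 0.7688 = 8.00 mg/L.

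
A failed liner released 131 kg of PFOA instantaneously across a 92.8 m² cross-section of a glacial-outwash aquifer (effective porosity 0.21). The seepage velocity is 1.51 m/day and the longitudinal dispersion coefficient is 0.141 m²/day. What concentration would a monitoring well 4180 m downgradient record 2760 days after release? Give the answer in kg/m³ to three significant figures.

0.0871 kg/m³

For an instantaneous plane source, C(x,t) = M/(n_e·A·√(4πDt)) · exp(−(x−vt)²/(4Dt)), with n_e·A the pore (flow) area.
Plume center vt = 1.51 × 2760 = 4167.6 m, so the well at 4180 m is 12.4 m downgradient of the peak.
√(4πDt) = 69.93 m, giving peak height M/(n_e·A·√(4πDt)) = 131/(0.21 × 92.8 × 69.93) = 0.09613 kg/m³.
(x−vt)²/(4Dt) = (12.4)²/(4 × 0.141 × 2760) = 0.09878; exp(−0.09878) = 0.9059.
C = 0.09613 × 0.9059 = 0.0871 kg/m³.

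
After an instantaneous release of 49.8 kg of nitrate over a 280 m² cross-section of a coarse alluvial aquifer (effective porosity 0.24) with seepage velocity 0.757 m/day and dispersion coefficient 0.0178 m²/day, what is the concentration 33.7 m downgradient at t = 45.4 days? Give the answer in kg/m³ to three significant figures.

0.203 kg/m³

For an instantaneous plane source, C(x,t) = M/(n_e·A·√(4πDt)) · exp(−(x−vt)²/(4Dt)), with n_e·A the pore (flow) area.
Plume center vt = 0.757 × 45.4 = 34.3678 m, so the well at 33.7 m is 0.6678 m upgradient of the peak.
√(4πDt) = 3.187 m, giving peak height M/(n_e·A·√(4πDt)) = 49.8/(0.24 × 280 × 3.187) = 0.2325 kg/m³.
(x−vt)²/(4Dt) = (-0.6678)²/(4 × 0.0178 × 45.4) = 0.1380; exp(−0.1380) = 0.8711.
C = 0.2325 × 0.8711 = 0.203 kg/m³.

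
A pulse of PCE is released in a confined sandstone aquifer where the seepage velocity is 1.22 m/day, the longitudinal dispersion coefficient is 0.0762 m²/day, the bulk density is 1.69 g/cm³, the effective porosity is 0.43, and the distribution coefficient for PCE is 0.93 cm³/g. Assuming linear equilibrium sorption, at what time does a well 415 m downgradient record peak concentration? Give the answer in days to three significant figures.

Retardation factor R = 1 + ρ_b·K_d/n = 1 + 1.69 × 0.93/0.43 = 4.655.
Sorption retards both mechanisms: v_R = v/R = 0.2621 m/day, D_R = D/R = 0.01637 m²/day.
Peak time from v_R²t² + 2D_R t − x² = 0: t = (√(D_R² + v_R²x²) − D_R)/v_R².
√(D_R² + v_R²x²) = √(0.01637² + 0.2621² × 415²) = 108.8; v_R² = 0.06870.
t = (108.8 − 0.01637)/0.06870 = 1580 days.

1580 days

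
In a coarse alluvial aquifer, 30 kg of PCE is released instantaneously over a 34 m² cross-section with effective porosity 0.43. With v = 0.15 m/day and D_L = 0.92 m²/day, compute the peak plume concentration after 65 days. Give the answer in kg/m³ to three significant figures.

0.0749 kg/m³

The peak of an instantaneous 1D plume sits at x = vt; there the Gaussian factor is 1 and C_max = M/(n_e·A·√(4πDt)), where n_e·A is the pore area the mass is dissolved in.
√(4πDt) = √(4π × 0.92 × 65) = 27.41 m, so C_max = 30/(0.43 × 34 × 27.41) = 0.0749 kg/m³.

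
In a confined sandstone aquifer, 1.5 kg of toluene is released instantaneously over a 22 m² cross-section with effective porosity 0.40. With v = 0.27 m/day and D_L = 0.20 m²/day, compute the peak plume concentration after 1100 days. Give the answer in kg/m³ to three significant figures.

0.00324 kg/m³

The peak of an instantaneous 1D plume sits at x = vt; there the Gaussian factor is 1 and C_max = M/(n_e·A·√(4πDt)), where n_e·A is the pore area the mass is dissolved in.
√(4πDt) = √(4π × 0.20 × 1100) = 52.58 m, so C_max = 1.5/(0.40 × 22 × 52.58) = 0.00324 kg/m³.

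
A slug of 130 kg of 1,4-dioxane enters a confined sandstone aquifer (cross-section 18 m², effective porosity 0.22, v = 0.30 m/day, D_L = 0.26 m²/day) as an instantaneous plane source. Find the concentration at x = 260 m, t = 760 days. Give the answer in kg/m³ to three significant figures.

For an instantaneous plane source, C(x,t) = M/(n_e·A·√(4πDt)) · exp(−(x−vt)²/(4Dt)), with n_e·A the pore (flow) area.
Plume center vt = 0.30 × 760 = 228 m, so the well at 260 m is 32 m downgradient of the peak.
√(4πDt) = 49.83 m, giving peak height M/(n_e·A·√(4πDt)) = 130/(0.22 × 18 × 49.83) = 0.6588 kg/m³.
(x−vt)²/(4Dt) = (32)²/(4 × 0.26 × 760) = 1.296; exp(−1.296) = 0.2736.
C = 0.6588 × 0.2736 = 0.180 kg/m³.

0.180 kg/m³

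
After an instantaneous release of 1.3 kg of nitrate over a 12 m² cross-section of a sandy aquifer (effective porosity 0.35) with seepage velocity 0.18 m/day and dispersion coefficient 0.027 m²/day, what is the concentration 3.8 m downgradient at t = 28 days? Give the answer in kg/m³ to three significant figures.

0.0604 kg/m³

For an instantaneous plane source, C(x,t) = M/(n_e·A·√(4πDt)) · exp(−(x−vt)²/(4Dt)), with n_e·A the pore (flow) area.
Plume center vt = 0.18 × 28 = 5.04 m, so the well at 3.8 m is 1.24 m upgradient of the peak.
√(4πDt) = 3.082 m, giving peak height M/(n_e·A·√(4πDt)) = 1.3/(0.35 × 12 × 3.082) = 0.1004 kg/m³.
(x−vt)²/(4Dt) = (-1.24)²/(4 × 0.027 × 28) = 0.5085; exp(−0.5085) = 0.6014.
C = 0.1004 × 0.6014 = 0.0604 kg/m³.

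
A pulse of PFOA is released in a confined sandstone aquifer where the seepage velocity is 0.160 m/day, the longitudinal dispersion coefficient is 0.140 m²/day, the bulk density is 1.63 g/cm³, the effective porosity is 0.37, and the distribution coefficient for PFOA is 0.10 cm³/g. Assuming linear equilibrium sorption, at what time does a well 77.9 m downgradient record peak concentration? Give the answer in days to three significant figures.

694 days

Retardation factor R = 1 + ρ_b·K_d/n = 1 + 1.63 × 0.10/0.37 = 1.441.
Sorption retards both mechanisms: v_R = v/R = 0.1110 m/day, D_R = D/R = 0.09715 m²/day.
Peak time from v_R²t² + 2D_R t − x² = 0: t = (√(D_R² + v_R²x²) − D_R)/v_R².
√(D_R² + v_R²x²) = √(0.09715² + 0.1110² × 77.9²) = 8.647; v_R² = 0.01232.
t = (8.647 − 0.09715)/0.01232 = 694 days.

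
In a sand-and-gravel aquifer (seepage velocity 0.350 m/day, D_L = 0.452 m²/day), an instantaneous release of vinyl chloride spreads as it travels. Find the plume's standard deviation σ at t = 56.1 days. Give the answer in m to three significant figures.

Dispersive spreading gives a Gaussian with σ² = 2Dt; advection only shifts the center.
σ = √(2 × 0.452 × 56.1) = 7.12 m.

7.12 m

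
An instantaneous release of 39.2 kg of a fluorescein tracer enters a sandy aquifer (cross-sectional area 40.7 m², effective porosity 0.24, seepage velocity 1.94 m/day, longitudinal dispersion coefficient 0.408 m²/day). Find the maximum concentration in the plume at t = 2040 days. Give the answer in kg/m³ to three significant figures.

The peak of an instantaneous 1D plume sits at x = vt; there the Gaussian factor is 1 and C_max = M/(n_e·A·√(4πDt)), where n_e·A is the pore area the mass is dissolved in.
√(4πDt) = √(4π × 0.408 × 2040) = 102.3 m, so C_max = 39.2/(0.24 × 40.7 × 102.3) = 0.0392 kg/m³.

0.0392 kg/m³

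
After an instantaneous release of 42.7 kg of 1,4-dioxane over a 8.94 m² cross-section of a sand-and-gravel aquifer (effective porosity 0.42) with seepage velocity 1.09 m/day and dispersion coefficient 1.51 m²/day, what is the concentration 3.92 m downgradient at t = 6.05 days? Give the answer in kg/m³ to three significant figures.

For an instantaneous plane source, C(x,t) = M/(n_e·A·√(4πDt)) · exp(−(x−vt)²/(4Dt)), with n_e·A the pore (flow) area.
Plume center vt = 1.09 × 6.05 = 6.5945 m, so the well at 3.92 m is 2.6745 m upgradient of the peak.
√(4πDt) = 10.71 m, giving peak height M/(n_e·A·√(4πDt)) = 42.7/(0.42 × 8.94 × 10.71) = 1.062 kg/m³.
(x−vt)²/(4Dt) = (-2.6745)²/(4 × 1.51 × 6.05) = 0.1957; exp(−0.1957) = 0.8223.
C = 1.062 × 0.8223 = 0.873 kg/m³.

0.873 kg/m³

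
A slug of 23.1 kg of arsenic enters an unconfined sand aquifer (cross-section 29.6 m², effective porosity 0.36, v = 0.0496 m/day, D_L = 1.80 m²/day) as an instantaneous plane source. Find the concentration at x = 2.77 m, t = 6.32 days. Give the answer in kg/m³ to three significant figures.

0.159 kg/m³

For an instantaneous plane source, C(x,t) = M/(n_e·A·√(4πDt)) · exp(−(x−vt)²/(4Dt)), with n_e·A the pore (flow) area.
Plume center vt = 0.0496 × 6.32 = 0.313472 m, so the well at 2.77 m is 2.456528 m downgradient of the peak.
√(4πDt) = 11.96 m, giving peak height M/(n_e·A·√(4πDt)) = 23.1/(0.36 × 29.6 × 11.96) = 0.1813 kg/m³.
(x−vt)²/(4Dt) = (2.456528)²/(4 × 1.80 × 6.32) = 0.1326; exp(−0.1326) = 0.8758.
C = 0.1813 × 0.8758 = 0.159 kg/m³.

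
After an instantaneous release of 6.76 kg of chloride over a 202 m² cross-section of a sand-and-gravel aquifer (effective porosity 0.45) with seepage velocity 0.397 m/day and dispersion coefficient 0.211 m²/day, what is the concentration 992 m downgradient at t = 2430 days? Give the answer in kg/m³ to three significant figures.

For an instantaneous plane source, C(x,t) = M/(n_e·A·√(4πDt)) · exp(−(x−vt)²/(4Dt)), with n_e·A the pore (flow) area.
Plume center vt = 0.397 × 2430 = 964.71 m, so the well at 992 m is 27.29 m downgradient of the peak.
√(4πDt) = 80.27 m, giving peak height M/(n_e·A·√(4πDt)) = 6.76/(0.45 × 202 × 80.27) = 0.0009265 kg/m³.
(x−vt)²/(4Dt) = (27.29)²/(4 × 0.211 × 2430) = 0.3631; exp(−0.3631) = 0.6955.
C = 0.0009265 × 0.6955 = 0.000644 kg/m³.

0.000644 kg/m³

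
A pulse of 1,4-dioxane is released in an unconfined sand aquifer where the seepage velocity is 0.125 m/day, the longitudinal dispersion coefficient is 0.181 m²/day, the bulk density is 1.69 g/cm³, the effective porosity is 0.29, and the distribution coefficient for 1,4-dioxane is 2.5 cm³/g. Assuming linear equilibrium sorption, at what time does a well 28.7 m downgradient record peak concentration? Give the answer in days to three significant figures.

Retardation factor R = 1 + ρ_b·K_d/n = 1 + 1.69 × 2.5/0.29 = 15.57.
Sorption retards both mechanisms: v_R = v/R = 0.008028 m/day, D_R = D/R = 0.01162 m²/day.
Peak time from v_R²t² + 2D_R t − x² = 0: t = (√(D_R² + v_R²x²) − D_R)/v_R².
√(D_R² + v_R²x²) = √(0.01162² + 0.008028² × 28.7²) = 0.2307; v_R² = 6.445e-05.
t = (0.2307 − 0.01162)/6.445e-05 = 3400 days.

3400 days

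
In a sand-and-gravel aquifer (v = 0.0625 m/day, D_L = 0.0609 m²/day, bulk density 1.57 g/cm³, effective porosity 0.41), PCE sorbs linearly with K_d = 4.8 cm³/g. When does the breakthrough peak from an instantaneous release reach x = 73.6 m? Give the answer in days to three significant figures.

Retardation factor R = 1 + ρ_b·K_d/n = 1 + 1.57 × 4.8/0.41 = 19.38.
Sorption retards both mechanisms: v_R = v/R = 0.003225 m/day, D_R = D/R = 0.003142 m²/day.
Peak time from v_R²t² + 2D_R t − x² = 0: t = (√(D_R² + v_R²x²) − D_R)/v_R².
√(D_R² + v_R²x²) = √(0.003142² + 0.003225² × 73.6²) = 0.2374; v_R² = 1.040e-05.
t = (0.2374 − 0.003142)/1.040e-05 = 22500 days.

22500 days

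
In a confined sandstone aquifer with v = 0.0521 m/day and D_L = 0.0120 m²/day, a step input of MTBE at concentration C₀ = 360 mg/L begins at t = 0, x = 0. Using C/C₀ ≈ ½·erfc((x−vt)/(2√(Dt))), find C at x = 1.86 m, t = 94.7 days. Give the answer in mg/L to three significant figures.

For a continuous step input, C/C₀ ≈ ½·erfc((x−vt)/(2√(Dt))).
vt = 0.0521 × 94.7 = 4.93387 m and 2√(Dt) = 2√(0.0120 × 94.7) = 2.132 m.
Argument (x−vt)/(2√(Dt)) = (1.86 − 4.93387)/2.132 = -1.442; ½·erfc(-1.442) = 0.9793.
C = 360 × 0.9793 = 353 mg/L.

353 mg/L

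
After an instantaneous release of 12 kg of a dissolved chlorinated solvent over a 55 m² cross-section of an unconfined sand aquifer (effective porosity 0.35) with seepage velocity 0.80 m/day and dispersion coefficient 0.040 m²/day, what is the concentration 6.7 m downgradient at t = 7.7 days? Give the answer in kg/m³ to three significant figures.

0.250 kg/m³

For an instantaneous plane source, C(x,t) = M/(n_e·A·√(4πDt)) · exp(−(x−vt)²/(4Dt)), with n_e·A the pore (flow) area.
Plume center vt = 0.80 × 7.7 = 6.16 m, so the well at 6.7 m is 0.54 m downgradient of the peak.
√(4πDt) = 1.967 m, giving peak height M/(n_e·A·√(4πDt)) = 12/(0.35 × 55 × 1.967) = 0.3169 kg/m³.
(x−vt)²/(4Dt) = (0.54)²/(4 × 0.040 × 7.7) = 0.2367; exp(−0.2367) = 0.7892.
C = 0.3169 × 0.7892 = 0.250 kg/m³.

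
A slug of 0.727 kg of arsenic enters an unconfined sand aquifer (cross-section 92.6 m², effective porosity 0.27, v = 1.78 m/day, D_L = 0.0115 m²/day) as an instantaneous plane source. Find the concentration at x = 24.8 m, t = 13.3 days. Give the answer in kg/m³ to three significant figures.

For an instantaneous plane source, C(x,t) = M/(n_e·A·√(4πDt)) · exp(−(x−vt)²/(4Dt)), with n_e·A the pore (flow) area.
Plume center vt = 1.78 × 13.3 = 23.674 m, so the well at 24.8 m is 1.126 m downgradient of the peak.
√(4πDt) = 1.386 m, giving peak height M/(n_e·A·√(4πDt)) = 0.727/(0.27 × 92.6 × 1.386) = 0.02098 kg/m³.
(x−vt)²/(4Dt) = (1.126)²/(4 × 0.0115 × 13.3) = 2.072; exp(−2.072) = 0.1259.
C = 0.02098 × 0.1259 = 0.00264 kg/m³.

0.00264 kg/m³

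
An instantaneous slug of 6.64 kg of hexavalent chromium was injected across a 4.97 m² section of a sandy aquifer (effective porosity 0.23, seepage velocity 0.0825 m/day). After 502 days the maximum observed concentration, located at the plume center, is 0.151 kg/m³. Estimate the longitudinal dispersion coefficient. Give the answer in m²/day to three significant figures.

0.235 m²/day

At the plume center C_max = M/(n_e·A·√(4πDt)), so D = M²/(4πt·(n_e·A·C_max)²).
n_e·A·C_max = 0.23 × 4.97 × 0.151 = 0.1726 kg/m.
D = 6.64²/(4π × 502 × 0.1726²) = 0.235 m²/day.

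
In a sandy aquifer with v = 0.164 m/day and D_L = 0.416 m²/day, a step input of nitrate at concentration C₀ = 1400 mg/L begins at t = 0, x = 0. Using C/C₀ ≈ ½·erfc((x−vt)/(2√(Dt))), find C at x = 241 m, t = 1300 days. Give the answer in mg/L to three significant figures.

279 mg/L

For a continuous step input, C/C₀ ≈ ½·erfc((x−vt)/(2√(Dt))).
vt = 0.164 × 1300 = 213.2 m and 2√(Dt) = 2√(0.416 × 1300) = 46.51 m.
Argument (x−vt)/(2√(Dt)) = (241 − 213.2)/46.51 = 0.5977; ½·erfc(0.5977) = 0.1990.
C = 1400 × 0.1990 = 279 mg/L.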